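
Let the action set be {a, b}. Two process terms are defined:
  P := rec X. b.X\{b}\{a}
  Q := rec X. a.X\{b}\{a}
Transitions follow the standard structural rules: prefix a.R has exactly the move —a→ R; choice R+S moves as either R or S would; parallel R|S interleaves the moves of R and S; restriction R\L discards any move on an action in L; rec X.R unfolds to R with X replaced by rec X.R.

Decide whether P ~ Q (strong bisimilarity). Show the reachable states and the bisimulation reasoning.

Reachable graph of P (2 states):
  s0 = rec X. b.X\{b}\{a} has moves ··b··> s1
  s1 = (rec X. b.X\{b}\{a})\{b}\{a} has moves ·
Reachable graph of Q (2 states):
  t0 = rec X. a.X\{b}\{a} has moves ··a··> t1
  t1 = (rec X. a.X\{b}\{a})\{b}\{a} has moves ·
Bisimilarity quotient blocks:
  B0 = {s0}
  B1 = {s1, t1}
  B2 = {t0}
s0 ∈ B0, t0 ∈ B2 → different blocks

not bisimilar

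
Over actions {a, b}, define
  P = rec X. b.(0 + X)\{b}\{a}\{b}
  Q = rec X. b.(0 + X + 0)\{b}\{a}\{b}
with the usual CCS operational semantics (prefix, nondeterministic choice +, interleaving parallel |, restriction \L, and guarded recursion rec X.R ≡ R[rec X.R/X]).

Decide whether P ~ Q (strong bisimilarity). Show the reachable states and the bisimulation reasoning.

P ~ Q

P's transition system — 2 states:
  p0 = rec X. b.(0 + X)\{b}\{a}\{b} → ··b··> p1
  p1 = (0 + (rec X. b.(0 + X)\{b}\{a}\{b}))\{b}\{a}\{b} → ·
Q's transition system — 2 states:
  q0 = rec X. b.(0 + X + 0)\{b}\{a}\{b} → ··b··> q1
  q1 = (0 + (rec X. b.(0 + X + 0)\{b}\{a}\{b}) + 0)\{b}\{a}\{b} → ·
Partition-refinement fixed point:
  B0 = {p0, q0}
  B1 = {p1, q1}
p0 ∈ B0, q0 ∈ B0 → same block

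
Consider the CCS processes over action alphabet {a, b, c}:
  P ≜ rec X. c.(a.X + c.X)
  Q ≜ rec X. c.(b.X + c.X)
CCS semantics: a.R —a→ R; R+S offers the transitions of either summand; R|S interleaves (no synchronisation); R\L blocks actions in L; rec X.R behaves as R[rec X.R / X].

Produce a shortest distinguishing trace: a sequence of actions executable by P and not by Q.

LTS(P): 2 reachable states
  m0 = rec X. c.(a.X + c.X) → -c-> m1
  m1 = a.(rec X. c.(a.X + c.X)) + c.(rec X. c.(a.X + c.X)) → -a-> m0, -c-> m0
LTS(Q): 2 reachable states
  n0 = rec X. c.(b.X + c.X) → -c-> n1
  n1 = b.(rec X. c.(b.X + c.X)) + c.(rec X. c.(b.X + c.X)) → -b-> n0, -c-> n0
Run σ = ⟨ca⟩ on P: start {m0}
  step 1 (c): {m1}
  step 2 (a): {m0}
  ✓ P
Run σ = ⟨ca⟩ on Q: start {n0}
  step 1 (c): {n1}
  step 2 (a): no successor for Q

ca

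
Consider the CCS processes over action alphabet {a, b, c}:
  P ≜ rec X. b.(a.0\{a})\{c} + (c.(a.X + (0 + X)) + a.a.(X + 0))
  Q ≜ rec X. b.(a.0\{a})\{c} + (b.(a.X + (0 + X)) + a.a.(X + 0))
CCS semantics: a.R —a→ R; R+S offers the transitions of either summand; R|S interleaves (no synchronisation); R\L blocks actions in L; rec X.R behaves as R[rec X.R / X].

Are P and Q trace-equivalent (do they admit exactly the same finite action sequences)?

LTS(P): 6 reachable states
  s0 = rec X. b.(a.0\{a})\{c} + (c.(a.X + (0 + X)) + a.a.(X + 0)) :: —a→ s1, —b→ s2, —c→ s3
  s1 = a.((rec X. b.(a.0\{a})\{c} + (c.(a.X + (0 + X)) + a.a.(X + 0))) + 0) :: —a→ s4
  s2 = (a.0\{a})\{c} :: —a→ s5
  s3 = a.(rec X. b.(a.0\{a})\{c} + (c.(a.X + (0 + X)) + a.a.(X + 0))) + (0 + (rec X. b.(a.0\{a})\{c} + (c.(a.X + (0 + X)) + a.a.(X + 0)))) :: —a→ s0, —a→ s1, —b→ s2, —c→ s3
  s4 = (rec X. b.(a.0\{a})\{c} + (c.(a.X + (0 + X)) + a.a.(X + 0))) + 0 :: —a→ s1, —b→ s2, —c→ s3
  s5 = 0\{a}\{c} :: deadlocked
LTS(Q): 6 reachable states
  t0 = rec X. b.(a.0\{a})\{c} + (b.(a.X + (0 + X)) + a.a.(X + 0)) :: —a→ t1, —b→ t2, —b→ t3
  t1 = a.((rec X. b.(a.0\{a})\{c} + (b.(a.X + (0 + X)) + a.a.(X + 0))) + 0) :: —a→ t4
  t2 = (a.0\{a})\{c} :: —a→ t5
  t3 = a.(rec X. b.(a.0\{a})\{c} + (b.(a.X + (0 + X)) + a.a.(X + 0))) + (0 + (rec X. b.(a.0\{a})\{c} + (b.(a.X + (0 + X)) + a.a.(X + 0)))) :: —a→ t0, —a→ t1, —b→ t2, —b→ t3
  t4 = (rec X. b.(a.0\{a})\{c} + (b.(a.X + (0 + X)) + a.a.(X + 0))) + 0 :: —a→ t1, —b→ t2, —b→ t3
  t5 = 0\{a}\{c} :: deadlocked
Trace ⟨c⟩ through P, begin at {s0}:
  [1] c ⇒ {s3}
  P completes σ.
Trace ⟨c⟩ through Q, begin at {t0}:
  [1] c ⇒ ∅  — Q cannot continue

traces(P) ≠ traces(Q) — witness ⟨c⟩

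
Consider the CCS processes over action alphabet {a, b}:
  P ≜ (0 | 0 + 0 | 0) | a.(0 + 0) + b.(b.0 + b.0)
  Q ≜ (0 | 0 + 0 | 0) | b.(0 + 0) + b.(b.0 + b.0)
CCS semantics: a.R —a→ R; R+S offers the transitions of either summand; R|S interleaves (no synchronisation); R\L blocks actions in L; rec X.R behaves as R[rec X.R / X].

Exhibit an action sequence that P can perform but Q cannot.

a

P's transition system — 4 states:
  p0 = (0 | 0 + 0 | 0) | a.(0 + 0) + b.(b.0 + b.0) → =a=> p1, =b=> p2
  p1 = (0 | 0 + 0 | 0) | (0 + 0) → deadlocked
  p2 = b.0 + b.0 → =b=> p3
  p3 = 0 → deadlocked
Q's transition system — 4 states:
  q0 = (0 | 0 + 0 | 0) | b.(0 + 0) + b.(b.0 + b.0) → =b=> q1, =b=> q2
  q1 = (0 | 0 + 0 | 0) | (0 + 0) → deadlocked
  q2 = b.0 + b.0 → =b=> q3
  q3 = 0 → deadlocked
Trace ⟨a⟩ through P, begin at {p0}:
  after a @ step 1: {p1}
  — P admits the full trace.
Trace ⟨a⟩ through Q, begin at {q0}:
  after a @ step 1: ∅ (Q stuck)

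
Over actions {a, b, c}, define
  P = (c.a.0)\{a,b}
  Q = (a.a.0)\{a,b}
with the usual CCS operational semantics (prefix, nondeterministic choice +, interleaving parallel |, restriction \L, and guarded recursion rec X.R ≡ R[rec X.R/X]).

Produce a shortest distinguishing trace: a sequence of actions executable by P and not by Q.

Reachable graph of P (2 states):
  p0 = (c.a.0)\{a,b} → --c--▸ p1
  p1 = (a.0)\{a,b} → (no moves)
Reachable graph of Q (1 states):
  q0 = (a.a.0)\{a,b} → (no moves)
Run σ = ⟨c⟩ on P: start {p0}
  step 1 (c): {p1}
  ✓ P
Run σ = ⟨c⟩ on Q: start {q0}
  step 1 (c): no successor for Q

c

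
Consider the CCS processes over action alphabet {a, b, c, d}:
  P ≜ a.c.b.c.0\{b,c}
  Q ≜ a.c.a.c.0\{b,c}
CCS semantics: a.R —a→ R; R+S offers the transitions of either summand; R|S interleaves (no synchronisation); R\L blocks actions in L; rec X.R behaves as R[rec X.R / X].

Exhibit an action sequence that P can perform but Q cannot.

LTS(P): 5 reachable states
  u0 = a.c.b.c.0\{b,c} :: --a--▸ u1
  u1 = c.b.c.0\{b,c} :: --c--▸ u2
  u2 = b.c.0\{b,c} :: --b--▸ u3
  u3 = c.0\{b,c} :: --c--▸ u4
  u4 = 0\{b,c} :: ·
LTS(Q): 5 reachable states
  v0 = a.c.a.c.0\{b,c} :: --a--▸ v1
  v1 = c.a.c.0\{b,c} :: --c--▸ v2
  v2 = a.c.0\{b,c} :: --a--▸ v3
  v3 = c.0\{b,c} :: --c--▸ v4
  v4 = 0\{b,c} :: ·
Executing acb from P (initial set {u0}):
  [1] a ⇒ {u1}
  [2] c ⇒ {u2}
  [3] b ⇒ {u3}
  — P admits the full trace.
Executing acb from Q (initial set {v0}):
  [1] a ⇒ {v1}
  [2] c ⇒ {v2}
  [3] b ⇒ ∅ (Q stuck)

acb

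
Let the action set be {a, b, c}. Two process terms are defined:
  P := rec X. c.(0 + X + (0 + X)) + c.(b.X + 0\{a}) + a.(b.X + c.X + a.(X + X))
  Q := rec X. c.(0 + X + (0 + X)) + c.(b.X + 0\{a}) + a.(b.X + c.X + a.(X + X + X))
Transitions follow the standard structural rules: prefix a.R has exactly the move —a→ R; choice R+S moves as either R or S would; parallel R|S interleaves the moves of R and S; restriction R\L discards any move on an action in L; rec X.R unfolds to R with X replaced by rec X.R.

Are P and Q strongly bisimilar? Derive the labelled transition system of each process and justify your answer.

P ~ Q

P's transition system — 5 states:
  s0 = rec X. c.(0 + X + (0 + X)) + c.(b.X + 0\{a}) + a.(b.X + c.X + a.(X + X)) has moves =a=> s1, =c=> s2, =c=> s3
  s1 = b.(rec X. c.(0 + X + (0 + X)) + c.(b.X + 0\{a}) + a.(b.X + c.X + a.(X + X))) + c.(rec X. c.(0 + X + (0 + X)) + c.(b.X + 0\{a}) + a.(b.X + c.X + a.(X + X))) + a.((rec X. c.(0 + X + (0 + X)) + c.(b.X + 0\{a}) + a.(b.X + c.X + a.(X + X))) + (rec X. c.(0 + X + (0 + X)) + c.(b.X + 0\{a}) + a.(b.X + c.X + a.(X + X)))) has moves =a=> s4, =b=> s0, =c=> s0
  s2 = 0 + (rec X. c.(0 + X + (0 + X)) + c.(b.X + 0\{a}) + a.(b.X + c.X + a.(X + X))) + (0 + (rec X. c.(0 + X + (0 + X)) + c.(b.X + 0\{a}) + a.(b.X + c.X + a.(X + X)))) has moves =a=> s1, =c=> s2, =c=> s3
  s3 = b.(rec X. c.(0 + X + (0 + X)) + c.(b.X + 0\{a}) + a.(b.X + c.X + a.(X + X))) + 0\{a} has moves =b=> s0
  s4 = (rec X. c.(0 + X + (0 + X)) + c.(b.X + 0\{a}) + a.(b.X + c.X + a.(X + X))) + (rec X. c.(0 + X + (0 + X)) + c.(b.X + 0\{a}) + a.(b.X + c.X + a.(X + X))) has moves =a=> s1, =c=> s2, =c=> s3
Q's transition system — 5 states:
  t0 = rec X. c.(0 + X + (0 + X)) + c.(b.X + 0\{a}) + a.(b.X + c.X + a.(X + X + X)) has moves =a=> t1, =c=> t2, =c=> t3
  t1 = b.(rec X. c.(0 + X + (0 + X)) + c.(b.X + 0\{a}) + a.(b.X + c.X + a.(X + X + X))) + c.(rec X. c.(0 + X + (0 + X)) + c.(b.X + 0\{a}) + a.(b.X + c.X + a.(X + X + X))) + a.((rec X. c.(0 + X + (0 + X)) + c.(b.X + 0\{a}) + a.(b.X + c.X + a.(X + X + X))) + (rec X. c.(0 + X + (0 + X)) + c.(b.X + 0\{a}) + a.(b.X + c.X + a.(X + X + X))) + (rec X. c.(0 + X + (0 + X)) + c.(b.X + 0\{a}) + a.(b.X + c.X + a.(X + X + X)))) has moves =a=> t4, =b=> t0, =c=> t0
  t2 = 0 + (rec X. c.(0 + X + (0 + X)) + c.(b.X + 0\{a}) + a.(b.X + c.X + a.(X + X + X))) + (0 + (rec X. c.(0 + X + (0 + X)) + c.(b.X + 0\{a}) + a.(b.X + c.X + a.(X + X + X)))) has moves =a=> t1, =c=> t2, =c=> t3
  t3 = b.(rec X. c.(0 + X + (0 + X)) + c.(b.X + 0\{a}) + a.(b.X + c.X + a.(X + X + X))) + 0\{a} has moves =b=> t0
  t4 = (rec X. c.(0 + X + (0 + X)) + c.(b.X + 0\{a}) + a.(b.X + c.X + a.(X + X + X))) + (rec X. c.(0 + X + (0 + X)) + c.(b.X + 0\{a}) + a.(b.X + c.X + a.(X + X + X))) + (rec X. c.(0 + X + (0 + X)) + c.(b.X + 0\{a}) + a.(b.X + c.X + a.(X + X + X))) has moves =a=> t1, =c=> t2, =c=> t3
Coarsest stable partition (strong bisimilarity classes):
  B0 = {s0, s2, s4, t0, t2, t4}
  B1 = {s3, t3}
  B2 = {s1, t1}
s0 ∈ B0, t0 ∈ B0 → same block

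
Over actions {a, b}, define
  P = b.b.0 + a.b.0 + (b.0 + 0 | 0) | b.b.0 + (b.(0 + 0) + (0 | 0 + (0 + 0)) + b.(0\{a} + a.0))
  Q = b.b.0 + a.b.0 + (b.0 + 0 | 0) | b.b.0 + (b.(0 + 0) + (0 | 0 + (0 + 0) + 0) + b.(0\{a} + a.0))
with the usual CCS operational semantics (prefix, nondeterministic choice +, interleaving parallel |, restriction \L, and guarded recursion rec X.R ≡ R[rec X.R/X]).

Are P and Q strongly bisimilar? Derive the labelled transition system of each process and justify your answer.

bisimilar

Reachable graph of P (10 states):
  p0 = b.b.0 + a.b.0 + (b.0 + 0 | 0) | b.b.0 + (b.(0 + 0) + (0 | 0 + (0 + 0)) + b.(0\{a} + a.0)) | =a=> p1, =b=> p1, =b=> p2, =b=> p3, =b=> p4, =b=> p5
  p1 = b.0 | =b=> p6
  p2 = (b.0 + 0 | 0) | b.0 | =b=> p7, =b=> p8
  p3 = 0 + 0 | ∅
  p4 = 0 | b.b.0 | =b=> p8
  p5 = 0\{a} + a.0 | =a=> p6
  p6 = 0 | ∅
  p7 = (b.0 + 0 | 0) | 0 | =b=> p9
  p8 = 0 | b.0 | =b=> p9
  p9 = 0 | 0 | ∅
Reachable graph of Q (10 states):
  q0 = b.b.0 + a.b.0 + (b.0 + 0 | 0) | b.b.0 + (b.(0 + 0) + (0 | 0 + (0 + 0) + 0) + b.(0\{a} + a.0)) | =a=> q1, =b=> q1, =b=> q2, =b=> q3, =b=> q4, =b=> q5
  q1 = b.0 | =b=> q6
  q2 = (b.0 + 0 | 0) | b.0 | =b=> q7, =b=> q8
  q3 = 0 + 0 | ∅
  q4 = 0 | b.b.0 | =b=> q8
  q5 = 0\{a} + a.0 | =a=> q6
  q6 = 0 | ∅
  q7 = (b.0 + 0 | 0) | 0 | =b=> q9
  q8 = 0 | b.0 | =b=> q9
  q9 = 0 | 0 | ∅
Bisimilarity quotient blocks:
  B0 = {p0, q0}
  B1 = {p2, p4, q2, q4}
  B2 = {p1, p7, p8, q1, q7, q8}
  B3 = {p3, p6, p9, q3, q6, q9}
  B4 = {p5, q5}
p0 ∈ B0, q0 ∈ B0 → same block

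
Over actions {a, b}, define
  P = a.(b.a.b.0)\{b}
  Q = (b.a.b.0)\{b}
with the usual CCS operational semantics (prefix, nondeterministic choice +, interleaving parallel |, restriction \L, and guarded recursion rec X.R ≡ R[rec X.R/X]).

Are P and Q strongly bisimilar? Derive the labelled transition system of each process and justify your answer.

P's transition system — 2 states:
  m0 = a.(b.a.b.0)\{b} | --a--▸ m1
  m1 = (b.a.b.0)\{b} | stopped
Q's transition system — 1 states:
  n0 = (b.a.b.0)\{b} | stopped
Bisimilarity quotient blocks:
  B0 = {m0}
  B1 = {m1, n0}
m0 ∈ B0, n0 ∈ B1 → different blocks

NO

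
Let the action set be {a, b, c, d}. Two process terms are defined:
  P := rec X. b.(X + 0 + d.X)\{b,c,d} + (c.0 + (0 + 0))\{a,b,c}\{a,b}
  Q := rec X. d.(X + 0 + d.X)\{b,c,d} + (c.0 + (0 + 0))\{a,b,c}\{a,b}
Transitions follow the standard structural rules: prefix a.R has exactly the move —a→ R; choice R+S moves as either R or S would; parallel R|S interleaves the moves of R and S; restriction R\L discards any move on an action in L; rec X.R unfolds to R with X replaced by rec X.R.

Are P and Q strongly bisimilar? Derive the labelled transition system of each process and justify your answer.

P ≁ Q

LTS(P): 2 reachable states
  u0 = rec X. b.(X + 0 + d.X)\{b,c,d} + (c.0 + (0 + 0))\{a,b,c}\{a,b} :: -b-> u1
  u1 = ((rec X. b.(X + 0 + d.X)\{b,c,d} + (c.0 + (0 + 0))\{a,b,c}\{a,b}) + 0 + d.(rec X. b.(X + 0 + d.X)\{b,c,d} + (c.0 + (0 + 0))\{a,b,c}\{a,b}))\{b,c,d} :: (no moves)
LTS(Q): 2 reachable states
  v0 = rec X. d.(X + 0 + d.X)\{b,c,d} + (c.0 + (0 + 0))\{a,b,c}\{a,b} :: -d-> v1
  v1 = ((rec X. d.(X + 0 + d.X)\{b,c,d} + (c.0 + (0 + 0))\{a,b,c}\{a,b}) + 0 + d.(rec X. d.(X + 0 + d.X)\{b,c,d} + (c.0 + (0 + 0))\{a,b,c}\{a,b}))\{b,c,d} :: (no moves)
Bisimilarity quotient blocks:
  B0 = {u0}
  B1 = {u1, v1}
  B2 = {v0}
u0 ∈ B0, v0 ∈ B2 → different blocks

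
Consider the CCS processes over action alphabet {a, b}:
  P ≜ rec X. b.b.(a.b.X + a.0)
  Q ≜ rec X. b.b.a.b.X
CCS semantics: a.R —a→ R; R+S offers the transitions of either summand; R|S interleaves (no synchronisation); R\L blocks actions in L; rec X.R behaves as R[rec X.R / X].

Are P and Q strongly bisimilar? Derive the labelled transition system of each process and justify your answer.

not bisimilar

Reachable graph of P (5 states):
  m0 = rec X. b.b.(a.b.X + a.0) → ··b··> m1
  m1 = b.(a.b.(rec X. b.b.(a.b.X + a.0)) + a.0) → ··b··> m2
  m2 = a.b.(rec X. b.b.(a.b.X + a.0)) + a.0 → ··a··> m3, ··a··> m4
  m3 = 0 → ∅
  m4 = b.(rec X. b.b.(a.b.X + a.0)) → ··b··> m0
Reachable graph of Q (4 states):
  n0 = rec X. b.b.a.b.X → ··b··> n1
  n1 = b.a.b.(rec X. b.b.a.b.X) → ··b··> n2
  n2 = a.b.(rec X. b.b.a.b.X) → ··a··> n3
  n3 = b.(rec X. b.b.a.b.X) → ··b··> n0
Bisimilarity quotient blocks:
  B0 = {m0}
  B1 = {m1}
  B2 = {m2}
  B3 = {m3}
  B4 = {m4}
  B5 = {n0}
  B6 = {n1}
  B7 = {n2}
  B8 = {n3}
m0 ∈ B0, n0 ∈ B5 → different blocks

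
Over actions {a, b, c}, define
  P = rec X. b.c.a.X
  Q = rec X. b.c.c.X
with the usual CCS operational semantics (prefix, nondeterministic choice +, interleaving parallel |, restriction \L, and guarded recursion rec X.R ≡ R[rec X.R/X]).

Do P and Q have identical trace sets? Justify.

traces(P) ≠ traces(Q) — witness ⟨bca⟩

P's transition system — 3 states:
  p0 = rec X. b.c.a.X ⊢ —b→ p1
  p1 = c.a.(rec X. b.c.a.X) ⊢ —c→ p2
  p2 = a.(rec X. b.c.a.X) ⊢ —a→ p0
Q's transition system — 3 states:
  q0 = rec X. b.c.c.X ⊢ —b→ q1
  q1 = c.c.(rec X. b.c.c.X) ⊢ —c→ q2
  q2 = c.(rec X. b.c.c.X) ⊢ —c→ q0
Run σ = ⟨bca⟩ on P: start {p0}
  after b @ step 1: {p1}
  after c @ step 2: {p2}
  after a @ step 3: {p0}
  P completes σ.
Run σ = ⟨bca⟩ on Q: start {q0}
  after b @ step 1: {q1}
  after c @ step 2: {q2}
  after a @ step 3: ∅  — Q cannot continue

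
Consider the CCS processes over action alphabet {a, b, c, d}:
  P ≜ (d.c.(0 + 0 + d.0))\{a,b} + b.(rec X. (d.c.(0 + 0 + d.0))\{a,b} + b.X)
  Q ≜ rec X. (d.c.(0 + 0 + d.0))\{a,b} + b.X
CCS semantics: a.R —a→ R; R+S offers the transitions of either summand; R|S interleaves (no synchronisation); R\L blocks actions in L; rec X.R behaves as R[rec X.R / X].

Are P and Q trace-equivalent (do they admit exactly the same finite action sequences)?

traces(P) = traces(Q)

LTS(P): 5 reachable states
  s0 = (d.c.(0 + 0 + d.0))\{a,b} + b.(rec X. (d.c.(0 + 0 + d.0))\{a,b} + b.X) :: -b-> s1, -d-> s2
  s1 = rec X. (d.c.(0 + 0 + d.0))\{a,b} + b.X :: -b-> s1, -d-> s2
  s2 = (c.(0 + 0 + d.0))\{a,b} :: -c-> s3
  s3 = (0 + 0 + d.0)\{a,b} :: -d-> s4
  s4 = 0\{a,b} :: deadlocked
LTS(Q): 4 reachable states
  t0 = rec X. (d.c.(0 + 0 + d.0))\{a,b} + b.X :: -b-> t0, -d-> t1
  t1 = (c.(0 + 0 + d.0))\{a,b} :: -c-> t2
  t2 = (0 + 0 + d.0)\{a,b} :: -d-> t3
  t3 = 0\{a,b} :: deadlocked
Coarsest stable partition (strong bisimilarity classes):
  B0 = {s0, s1, t0}
  B1 = {s2, t1}
  B2 = {s3, t2}
  B3 = {s4, t3}
s0 ∈ B0, t0 ∈ B0 → same block
Bisimilar ⇒ trace-equivalent.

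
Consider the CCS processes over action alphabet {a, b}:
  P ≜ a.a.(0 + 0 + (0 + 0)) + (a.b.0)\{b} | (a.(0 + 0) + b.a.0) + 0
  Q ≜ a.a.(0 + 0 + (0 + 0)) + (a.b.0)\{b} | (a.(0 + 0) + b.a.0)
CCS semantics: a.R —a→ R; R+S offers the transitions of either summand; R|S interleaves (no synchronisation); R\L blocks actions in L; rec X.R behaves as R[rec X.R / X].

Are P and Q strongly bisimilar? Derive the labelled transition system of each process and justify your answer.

Reachable graph of P (10 states):
  p0 = a.a.(0 + 0 + (0 + 0)) + (a.b.0)\{b} | (a.(0 + 0) + b.a.0) + 0 has moves --a--▸ p1, --a--▸ p2, --a--▸ p3, --b--▸ p4
  p1 = (a.b.0)\{b} | (0 + 0) has moves --a--▸ p5
  p2 = (b.0)\{b} | (a.(0 + 0) + b.a.0) has moves --a--▸ p5, --b--▸ p6
  p3 = a.(0 + 0 + (0 + 0)) has moves --a--▸ p7
  p4 = (a.b.0)\{b} | a.0 has moves --a--▸ p6, --a--▸ p8
  p5 = (b.0)\{b} | (0 + 0) has moves ·
  p6 = (b.0)\{b} | a.0 has moves --a--▸ p9
  p7 = 0 + 0 + (0 + 0) has moves ·
  p8 = (a.b.0)\{b} | 0 has moves --a--▸ p9
  p9 = (b.0)\{b} | 0 has moves ·
Reachable graph of Q (10 states):
  q0 = a.a.(0 + 0 + (0 + 0)) + (a.b.0)\{b} | (a.(0 + 0) + b.a.0) has moves --a--▸ q1, --a--▸ q2, --a--▸ q3, --b--▸ q4
  q1 = (a.b.0)\{b} | (0 + 0) has moves --a--▸ q5
  q2 = (b.0)\{b} | (a.(0 + 0) + b.a.0) has moves --a--▸ q5, --b--▸ q6
  q3 = a.(0 + 0 + (0 + 0)) has moves --a--▸ q7
  q4 = (a.b.0)\{b} | a.0 has moves --a--▸ q6, --a--▸ q8
  q5 = (b.0)\{b} | (0 + 0) has moves ·
  q6 = (b.0)\{b} | a.0 has moves --a--▸ q9
  q7 = 0 + 0 + (0 + 0) has moves ·
  q8 = (a.b.0)\{b} | 0 has moves --a--▸ q9
  q9 = (b.0)\{b} | 0 has moves ·
Coarsest stable partition (strong bisimilarity classes):
  B0 = {p0, q0}
  B1 = {p4, q4}
  B2 = {p1, p3, p6, p8, q1, q3, q6, q8}
  B3 = {p5, p7, p9, q5, q7, q9}
  B4 = {p2, q2}
p0 ∈ B0, q0 ∈ B0 → same block

bisimilar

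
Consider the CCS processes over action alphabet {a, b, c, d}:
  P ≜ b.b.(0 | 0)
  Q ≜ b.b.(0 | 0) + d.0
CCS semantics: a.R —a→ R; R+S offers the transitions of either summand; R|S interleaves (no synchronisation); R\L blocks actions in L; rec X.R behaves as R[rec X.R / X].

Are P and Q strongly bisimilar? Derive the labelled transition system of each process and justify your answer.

Reachable graph of P (3 states):
  p0 = b.b.(0 | 0) → ··b··> p1
  p1 = b.(0 | 0) → ··b··> p2
  p2 = 0 | 0 → deadlocked
Reachable graph of Q (4 states):
  q0 = b.b.(0 | 0) + d.0 → ··b··> q1, ··d··> q2
  q1 = b.(0 | 0) → ··b··> q3
  q2 = 0 → deadlocked
  q3 = 0 | 0 → deadlocked
Coarsest stable partition (strong bisimilarity classes):
  B0 = {p0}
  B1 = {p1, q1}
  B2 = {p2, q2, q3}
  B3 = {q0}
p0 ∈ B0, q0 ∈ B3 → different blocks

P ≁ Q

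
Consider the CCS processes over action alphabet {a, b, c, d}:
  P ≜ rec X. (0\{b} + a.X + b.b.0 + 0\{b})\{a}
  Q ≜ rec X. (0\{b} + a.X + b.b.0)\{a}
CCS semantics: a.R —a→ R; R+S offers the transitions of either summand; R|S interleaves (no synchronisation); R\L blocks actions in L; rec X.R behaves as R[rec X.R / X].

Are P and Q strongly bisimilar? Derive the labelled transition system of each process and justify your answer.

P ~ Q

P's transition system — 3 states:
  s0 = rec X. (0\{b} + a.X + b.b.0 + 0\{b})\{a} :: ··b··> s1
  s1 = (b.0)\{a} :: ··b··> s2
  s2 = 0\{a} :: ·
Q's transition system — 3 states:
  t0 = rec X. (0\{b} + a.X + b.b.0)\{a} :: ··b··> t1
  t1 = (b.0)\{a} :: ··b··> t2
  t2 = 0\{a} :: ·
Bisimilarity quotient blocks:
  B0 = {s0, t0}
  B1 = {s1, t1}
  B2 = {s2, t2}
s0 ∈ B0, t0 ∈ B0 → same block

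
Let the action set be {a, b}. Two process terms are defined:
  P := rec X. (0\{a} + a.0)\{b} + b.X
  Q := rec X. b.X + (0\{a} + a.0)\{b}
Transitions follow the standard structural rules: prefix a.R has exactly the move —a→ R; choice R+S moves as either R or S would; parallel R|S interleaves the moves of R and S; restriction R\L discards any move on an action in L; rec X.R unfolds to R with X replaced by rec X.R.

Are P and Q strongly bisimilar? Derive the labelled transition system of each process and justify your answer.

P's transition system — 2 states:
  s0 = rec X. (0\{a} + a.0)\{b} + b.X ⊢ —a→ s1, —b→ s0
  s1 = 0\{b} ⊢ ·
Q's transition system — 2 states:
  t0 = rec X. b.X + (0\{a} + a.0)\{b} ⊢ —a→ t1, —b→ t0
  t1 = 0\{b} ⊢ ·
Partition-refinement fixed point:
  B0 = {s0, t0}
  B1 = {s1, t1}
s0 ∈ B0, t0 ∈ B0 → same block

P ~ Q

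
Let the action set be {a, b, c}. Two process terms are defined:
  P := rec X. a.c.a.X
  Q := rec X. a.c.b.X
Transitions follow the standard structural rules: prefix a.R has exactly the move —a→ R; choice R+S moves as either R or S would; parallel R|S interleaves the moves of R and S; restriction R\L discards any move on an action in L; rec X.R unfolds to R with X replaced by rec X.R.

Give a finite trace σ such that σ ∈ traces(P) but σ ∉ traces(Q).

Reachable graph of P (3 states):
  s0 = rec X. a.c.a.X has moves --a--▸ s1
  s1 = c.a.(rec X. a.c.a.X) has moves --c--▸ s2
  s2 = a.(rec X. a.c.a.X) has moves --a--▸ s0
Reachable graph of Q (3 states):
  t0 = rec X. a.c.b.X has moves --a--▸ t1
  t1 = c.b.(rec X. a.c.b.X) has moves --c--▸ t2
  t2 = b.(rec X. a.c.b.X) has moves --b--▸ t0
Trace ⟨aca⟩ through P, begin at {s0}:
  step 1 (a): {s1}
  step 2 (c): {s2}
  step 3 (a): {s0}
  — P admits the full trace.
Trace ⟨aca⟩ through Q, begin at {t0}:
  step 1 (a): {t1}
  step 2 (c): {t2}
  step 3 (a): no successor for Q

aca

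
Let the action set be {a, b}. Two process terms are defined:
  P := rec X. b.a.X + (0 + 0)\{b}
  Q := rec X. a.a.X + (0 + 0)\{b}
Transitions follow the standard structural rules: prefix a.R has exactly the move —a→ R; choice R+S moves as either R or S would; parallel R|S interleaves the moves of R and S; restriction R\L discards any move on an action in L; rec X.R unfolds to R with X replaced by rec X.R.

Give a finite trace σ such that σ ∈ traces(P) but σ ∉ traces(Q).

Reachable graph of P (2 states):
  u0 = rec X. b.a.X + (0 + 0)\{b} → —b→ u1
  u1 = a.(rec X. b.a.X + (0 + 0)\{b}) → —a→ u0
Reachable graph of Q (2 states):
  v0 = rec X. a.a.X + (0 + 0)\{b} → —a→ v1
  v1 = a.(rec X. a.a.X + (0 + 0)\{b}) → —a→ v0
Trace ⟨b⟩ through P, begin at {u0}:
  [1] b ⇒ {u1}
  — P admits the full trace.
Trace ⟨b⟩ through Q, begin at {v0}:
  [1] b ⇒ ∅  — Q cannot continue

b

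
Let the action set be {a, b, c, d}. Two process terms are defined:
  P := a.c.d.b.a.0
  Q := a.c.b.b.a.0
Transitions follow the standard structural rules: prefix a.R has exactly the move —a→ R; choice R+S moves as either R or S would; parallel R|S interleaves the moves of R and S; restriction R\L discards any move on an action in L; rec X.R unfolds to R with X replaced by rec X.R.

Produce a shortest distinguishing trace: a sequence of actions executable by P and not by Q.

acd

Reachable graph of P (6 states):
  m0 = a.c.d.b.a.0 :: —a→ m1
  m1 = c.d.b.a.0 :: —c→ m2
  m2 = d.b.a.0 :: —d→ m3
  m3 = b.a.0 :: —b→ m4
  m4 = a.0 :: —a→ m5
  m5 = 0 :: stopped
Reachable graph of Q (6 states):
  n0 = a.c.b.b.a.0 :: —a→ n1
  n1 = c.b.b.a.0 :: —c→ n2
  n2 = b.b.a.0 :: —b→ n3
  n3 = b.a.0 :: —b→ n4
  n4 = a.0 :: —a→ n5
  n5 = 0 :: stopped
Trace ⟨acd⟩ through P, begin at {m0}:
  step 1 (a): {m1}
  step 2 (c): {m2}
  step 3 (d): {m3}
  P completes σ.
Trace ⟨acd⟩ through Q, begin at {n0}:
  step 1 (a): {n1}
  step 2 (c): {n2}
  step 3 (d): no successor for Q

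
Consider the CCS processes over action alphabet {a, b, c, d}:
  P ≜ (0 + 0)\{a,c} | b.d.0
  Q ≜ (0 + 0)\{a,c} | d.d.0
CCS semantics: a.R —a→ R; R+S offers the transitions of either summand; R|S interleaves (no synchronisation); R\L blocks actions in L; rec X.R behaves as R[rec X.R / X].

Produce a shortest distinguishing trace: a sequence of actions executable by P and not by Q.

Reachable graph of P (3 states):
  u0 = (0 + 0)\{a,c} | b.d.0 | ··b··> u1
  u1 = (0 + 0)\{a,c} | d.0 | ··d··> u2
  u2 = (0 + 0)\{a,c} | 0 | ∅
Reachable graph of Q (3 states):
  v0 = (0 + 0)\{a,c} | d.d.0 | ··d··> v1
  v1 = (0 + 0)\{a,c} | d.0 | ··d··> v2
  v2 = (0 + 0)\{a,c} | 0 | ∅
Run σ = ⟨b⟩ on P: start {u0}
  [1] b ⇒ {u1}
  — P admits the full trace.
Run σ = ⟨b⟩ on Q: start {v0}
  [1] b ⇒ ∅ (Q stuck)

b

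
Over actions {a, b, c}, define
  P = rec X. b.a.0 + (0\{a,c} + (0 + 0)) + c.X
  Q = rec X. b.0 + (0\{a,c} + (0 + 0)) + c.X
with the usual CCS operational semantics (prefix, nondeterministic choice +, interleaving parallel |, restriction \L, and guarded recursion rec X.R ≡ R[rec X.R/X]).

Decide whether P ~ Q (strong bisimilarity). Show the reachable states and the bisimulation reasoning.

P's transition system — 3 states:
  u0 = rec X. b.a.0 + (0\{a,c} + (0 + 0)) + c.X has moves —b→ u1, —c→ u0
  u1 = a.0 has moves —a→ u2
  u2 = 0 has moves (no moves)
Q's transition system — 2 states:
  v0 = rec X. b.0 + (0\{a,c} + (0 + 0)) + c.X has moves —b→ v1, —c→ v0
  v1 = 0 has moves (no moves)
Bisimilarity quotient blocks:
  B0 = {u0}
  B1 = {u1}
  B2 = {u2, v1}
  B3 = {v0}
u0 ∈ B0, v0 ∈ B3 → different blocks

not bisimilar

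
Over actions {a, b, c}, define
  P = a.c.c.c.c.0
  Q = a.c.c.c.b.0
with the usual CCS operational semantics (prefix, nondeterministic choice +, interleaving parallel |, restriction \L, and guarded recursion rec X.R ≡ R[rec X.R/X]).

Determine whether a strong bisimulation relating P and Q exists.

NO

LTS(P): 6 reachable states
  s0 = a.c.c.c.c.0 :: —a→ s1
  s1 = c.c.c.c.0 :: —c→ s2
  s2 = c.c.c.0 :: —c→ s3
  s3 = c.c.0 :: —c→ s4
  s4 = c.0 :: —c→ s5
  s5 = 0 :: deadlocked
LTS(Q): 6 reachable states
  t0 = a.c.c.c.b.0 :: —a→ t1
  t1 = c.c.c.b.0 :: —c→ t2
  t2 = c.c.b.0 :: —c→ t3
  t3 = c.b.0 :: —c→ t4
  t4 = b.0 :: —b→ t5
  t5 = 0 :: deadlocked
Bisimilarity quotient blocks:
  B0 = {s0}
  B1 = {s1}
  B2 = {s2}
  B3 = {s3}
  B4 = {s4}
  B5 = {s5, t5}
  B6 = {t0}
  B7 = {t1}
  B8 = {t2}
  B9 = {t3}
  B10 = {t4}
s0 ∈ B0, t0 ∈ B6 → different blocks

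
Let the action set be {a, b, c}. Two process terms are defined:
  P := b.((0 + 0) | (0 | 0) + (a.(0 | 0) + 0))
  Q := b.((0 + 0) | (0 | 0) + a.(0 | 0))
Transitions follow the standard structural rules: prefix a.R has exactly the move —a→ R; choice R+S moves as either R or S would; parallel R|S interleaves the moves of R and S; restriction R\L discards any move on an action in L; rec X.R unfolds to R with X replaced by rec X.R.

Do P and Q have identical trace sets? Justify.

YES

Reachable graph of P (3 states):
  p0 = b.((0 + 0) | (0 | 0) + (a.(0 | 0) + 0)) has moves -b-> p1
  p1 = (0 + 0) | (0 | 0) + (a.(0 | 0) + 0) has moves -a-> p2
  p2 = 0 | 0 has moves ∅
Reachable graph of Q (3 states):
  q0 = b.((0 + 0) | (0 | 0) + a.(0 | 0)) has moves -b-> q1
  q1 = (0 + 0) | (0 | 0) + a.(0 | 0) has moves -a-> q2
  q2 = 0 | 0 has moves ∅
Partition-refinement fixed point:
  B0 = {p0, q0}
  B1 = {p1, q1}
  B2 = {p2, q2}
p0 ∈ B0, q0 ∈ B0 → same block
Bisimilar ⇒ trace-equivalent.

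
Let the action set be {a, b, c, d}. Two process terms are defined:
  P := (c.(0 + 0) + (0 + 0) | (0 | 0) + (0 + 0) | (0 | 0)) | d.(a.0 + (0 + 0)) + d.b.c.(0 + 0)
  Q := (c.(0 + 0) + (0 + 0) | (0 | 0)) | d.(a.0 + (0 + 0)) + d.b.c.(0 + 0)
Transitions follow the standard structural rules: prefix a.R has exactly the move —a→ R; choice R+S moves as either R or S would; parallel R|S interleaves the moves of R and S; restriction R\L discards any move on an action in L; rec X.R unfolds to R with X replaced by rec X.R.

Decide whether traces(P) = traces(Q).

YES

LTS(P): 9 reachable states
  p0 = (c.(0 + 0) + (0 + 0) | (0 | 0) + (0 + 0) | (0 | 0)) | d.(a.0 + (0 + 0)) + d.b.c.(0 + 0) ⊢ --c--▸ p1, --d--▸ p2, --d--▸ p3
  p1 = (0 + 0) | d.(a.0 + (0 + 0)) ⊢ --d--▸ p4
  p2 = (c.(0 + 0) + (0 + 0) | (0 | 0) + (0 + 0) | (0 | 0)) | (a.0 + (0 + 0)) ⊢ --a--▸ p5, --c--▸ p4
  p3 = b.c.(0 + 0) ⊢ --b--▸ p6
  p4 = (0 + 0) | (a.0 + (0 + 0)) ⊢ --a--▸ p7
  p5 = (c.(0 + 0) + (0 + 0) | (0 | 0) + (0 + 0) | (0 | 0)) | 0 ⊢ --c--▸ p7
  p6 = c.(0 + 0) ⊢ --c--▸ p8
  p7 = (0 + 0) | 0 ⊢ deadlocked
  p8 = 0 + 0 ⊢ deadlocked
LTS(Q): 9 reachable states
  q0 = (c.(0 + 0) + (0 + 0) | (0 | 0)) | d.(a.0 + (0 + 0)) + d.b.c.(0 + 0) ⊢ --c--▸ q1, --d--▸ q2, --d--▸ q3
  q1 = (0 + 0) | d.(a.0 + (0 + 0)) ⊢ --d--▸ q4
  q2 = (c.(0 + 0) + (0 + 0) | (0 | 0)) | (a.0 + (0 + 0)) ⊢ --a--▸ q5, --c--▸ q4
  q3 = b.c.(0 + 0) ⊢ --b--▸ q6
  q4 = (0 + 0) | (a.0 + (0 + 0)) ⊢ --a--▸ q7
  q5 = (c.(0 + 0) + (0 + 0) | (0 | 0)) | 0 ⊢ --c--▸ q7
  q6 = c.(0 + 0) ⊢ --c--▸ q8
  q7 = (0 + 0) | 0 ⊢ deadlocked
  q8 = 0 + 0 ⊢ deadlocked
Bisimilarity quotient blocks:
  B0 = {p0, q0}
  B1 = {p1, q1}
  B2 = {p4, q4}
  B3 = {p7, p8, q7, q8}
  B4 = {p2, q2}
  B5 = {p5, p6, q5, q6}
  B6 = {p3, q3}
p0 ∈ B0, q0 ∈ B0 → same block
Bisimilar ⇒ trace-equivalent.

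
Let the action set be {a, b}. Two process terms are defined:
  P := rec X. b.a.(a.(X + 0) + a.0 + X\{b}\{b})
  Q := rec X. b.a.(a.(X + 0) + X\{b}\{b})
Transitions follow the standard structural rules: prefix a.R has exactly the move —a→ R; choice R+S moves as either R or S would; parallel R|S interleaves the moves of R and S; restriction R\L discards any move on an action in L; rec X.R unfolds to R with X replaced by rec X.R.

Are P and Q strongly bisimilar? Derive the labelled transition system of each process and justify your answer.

P ≁ Q

Reachable graph of P (5 states):
  s0 = rec X. b.a.(a.(X + 0) + a.0 + X\{b}\{b}) ⊢ ··b··> s1
  s1 = a.(a.((rec X. b.a.(a.(X + 0) + a.0 + X\{b}\{b})) + 0) + a.0 + (rec X. b.a.(a.(X + 0) + a.0 + X\{b}\{b}))\{b}\{b}) ⊢ ··a··> s2
  s2 = a.((rec X. b.a.(a.(X + 0) + a.0 + X\{b}\{b})) + 0) + a.0 + (rec X. b.a.(a.(X + 0) + a.0 + X\{b}\{b}))\{b}\{b} ⊢ ··a··> s3, ··a··> s4
  s3 = (rec X. b.a.(a.(X + 0) + a.0 + X\{b}\{b})) + 0 ⊢ ··b··> s1
  s4 = 0 ⊢ ∅
Reachable graph of Q (4 states):
  t0 = rec X. b.a.(a.(X + 0) + X\{b}\{b}) ⊢ ··b··> t1
  t1 = a.(a.((rec X. b.a.(a.(X + 0) + X\{b}\{b})) + 0) + (rec X. b.a.(a.(X + 0) + X\{b}\{b}))\{b}\{b}) ⊢ ··a··> t2
  t2 = a.((rec X. b.a.(a.(X + 0) + X\{b}\{b})) + 0) + (rec X. b.a.(a.(X + 0) + X\{b}\{b}))\{b}\{b} ⊢ ··a··> t3
  t3 = (rec X. b.a.(a.(X + 0) + X\{b}\{b})) + 0 ⊢ ··b··> t1
Partition-refinement fixed point:
  B0 = {s0, s3}
  B1 = {s1}
  B2 = {s2}
  B3 = {s4}
  B4 = {t0, t3}
  B5 = {t1}
  B6 = {t2}
s0 ∈ B0, t0 ∈ B4 → different blocks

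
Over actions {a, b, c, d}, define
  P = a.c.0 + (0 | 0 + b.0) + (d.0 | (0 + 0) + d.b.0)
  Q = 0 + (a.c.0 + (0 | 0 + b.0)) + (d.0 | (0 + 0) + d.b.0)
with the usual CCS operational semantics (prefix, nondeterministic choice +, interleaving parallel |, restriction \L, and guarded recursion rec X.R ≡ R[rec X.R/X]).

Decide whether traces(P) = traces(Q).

P's transition system — 5 states:
  s0 = a.c.0 + (0 | 0 + b.0) + (d.0 | (0 + 0) + d.b.0) ⊢ =a=> s1, =b=> s2, =d=> s3, =d=> s4
  s1 = c.0 ⊢ =c=> s2
  s2 = 0 ⊢ ∅
  s3 = 0 | (0 + 0) ⊢ ∅
  s4 = b.0 ⊢ =b=> s2
Q's transition system — 5 states:
  t0 = 0 + (a.c.0 + (0 | 0 + b.0)) + (d.0 | (0 + 0) + d.b.0) ⊢ =a=> t1, =b=> t2, =d=> t3, =d=> t4
  t1 = c.0 ⊢ =c=> t2
  t2 = 0 ⊢ ∅
  t3 = 0 | (0 + 0) ⊢ ∅
  t4 = b.0 ⊢ =b=> t2
Coarsest stable partition (strong bisimilarity classes):
  B0 = {s0, t0}
  B1 = {s2, s3, t2, t3}
  B2 = {s4, t4}
  B3 = {s1, t1}
s0 ∈ B0, t0 ∈ B0 → same block
Bisimilar ⇒ trace-equivalent.

traces(P) = traces(Q)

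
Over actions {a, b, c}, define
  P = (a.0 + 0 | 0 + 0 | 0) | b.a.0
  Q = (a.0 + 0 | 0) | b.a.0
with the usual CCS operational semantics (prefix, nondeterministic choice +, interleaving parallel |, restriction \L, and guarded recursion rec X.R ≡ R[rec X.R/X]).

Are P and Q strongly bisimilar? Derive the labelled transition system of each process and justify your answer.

P's transition system — 6 states:
  m0 = (a.0 + 0 | 0 + 0 | 0) | b.a.0 ⊢ =a=> m1, =b=> m2
  m1 = 0 | b.a.0 ⊢ =b=> m3
  m2 = (a.0 + 0 | 0 + 0 | 0) | a.0 ⊢ =a=> m3, =a=> m4
  m3 = 0 | a.0 ⊢ =a=> m5
  m4 = (a.0 + 0 | 0 + 0 | 0) | 0 ⊢ =a=> m5
  m5 = 0 | 0 ⊢ (no moves)
Q's transition system — 6 states:
  n0 = (a.0 + 0 | 0) | b.a.0 ⊢ =a=> n1, =b=> n2
  n1 = 0 | b.a.0 ⊢ =b=> n3
  n2 = (a.0 + 0 | 0) | a.0 ⊢ =a=> n3, =a=> n4
  n3 = 0 | a.0 ⊢ =a=> n5
  n4 = (a.0 + 0 | 0) | 0 ⊢ =a=> n5
  n5 = 0 | 0 ⊢ (no moves)
Coarsest stable partition (strong bisimilarity classes):
  B0 = {m0, n0}
  B1 = {m1, n1}
  B2 = {m3, m4, n3, n4}
  B3 = {m5, n5}
  B4 = {m2, n2}
m0 ∈ B0, n0 ∈ B0 → same block

bisimilar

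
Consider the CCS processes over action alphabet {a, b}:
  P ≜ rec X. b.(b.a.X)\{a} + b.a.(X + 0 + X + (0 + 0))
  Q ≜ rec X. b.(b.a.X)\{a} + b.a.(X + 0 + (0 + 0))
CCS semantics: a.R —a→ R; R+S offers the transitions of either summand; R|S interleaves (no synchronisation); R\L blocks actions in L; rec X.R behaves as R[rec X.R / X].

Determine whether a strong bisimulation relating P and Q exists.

bisimilar

LTS(P): 5 reachable states
  m0 = rec X. b.(b.a.X)\{a} + b.a.(X + 0 + X + (0 + 0)) → ··b··> m1, ··b··> m2
  m1 = (b.a.(rec X. b.(b.a.X)\{a} + b.a.(X + 0 + X + (0 + 0))))\{a} → ··b··> m3
  m2 = a.((rec X. b.(b.a.X)\{a} + b.a.(X + 0 + X + (0 + 0))) + 0 + (rec X. b.(b.a.X)\{a} + b.a.(X + 0 + X + (0 + 0))) + (0 + 0)) → ··a··> m4
  m3 = (a.(rec X. b.(b.a.X)\{a} + b.a.(X + 0 + X + (0 + 0))))\{a} → stopped
  m4 = (rec X. b.(b.a.X)\{a} + b.a.(X + 0 + X + (0 + 0))) + 0 + (rec X. b.(b.a.X)\{a} + b.a.(X + 0 + X + (0 + 0))) + (0 + 0) → ··b··> m1, ··b··> m2
LTS(Q): 5 reachable states
  n0 = rec X. b.(b.a.X)\{a} + b.a.(X + 0 + (0 + 0)) → ··b··> n1, ··b··> n2
  n1 = (b.a.(rec X. b.(b.a.X)\{a} + b.a.(X + 0 + (0 + 0))))\{a} → ··b··> n3
  n2 = a.((rec X. b.(b.a.X)\{a} + b.a.(X + 0 + (0 + 0))) + 0 + (0 + 0)) → ··a··> n4
  n3 = (a.(rec X. b.(b.a.X)\{a} + b.a.(X + 0 + (0 + 0))))\{a} → stopped
  n4 = (rec X. b.(b.a.X)\{a} + b.a.(X + 0 + (0 + 0))) + 0 + (0 + 0) → ··b··> n1, ··b··> n2
Coarsest stable partition (strong bisimilarity classes):
  B0 = {m0, m4, n0, n4}
  B1 = {m1, n1}
  B2 = {m3, n3}
  B3 = {m2, n2}
m0 ∈ B0, n0 ∈ B0 → same block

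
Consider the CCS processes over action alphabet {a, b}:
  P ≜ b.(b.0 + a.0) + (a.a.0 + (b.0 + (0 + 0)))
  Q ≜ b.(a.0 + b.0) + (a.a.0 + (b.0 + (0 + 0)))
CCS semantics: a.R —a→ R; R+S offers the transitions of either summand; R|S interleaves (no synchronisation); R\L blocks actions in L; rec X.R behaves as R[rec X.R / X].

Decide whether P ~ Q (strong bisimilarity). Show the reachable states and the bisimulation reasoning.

Reachable graph of P (4 states):
  s0 = b.(b.0 + a.0) + (a.a.0 + (b.0 + (0 + 0))) → --a--▸ s1, --b--▸ s2, --b--▸ s3
  s1 = a.0 → --a--▸ s2
  s2 = 0 → ∅
  s3 = b.0 + a.0 → --a--▸ s2, --b--▸ s2
Reachable graph of Q (4 states):
  t0 = b.(a.0 + b.0) + (a.a.0 + (b.0 + (0 + 0))) → --a--▸ t1, --b--▸ t2, --b--▸ t3
  t1 = a.0 → --a--▸ t2
  t2 = 0 → ∅
  t3 = a.0 + b.0 → --a--▸ t2, --b--▸ t2
Partition-refinement fixed point:
  B0 = {s0, t0}
  B1 = {s2, t2}
  B2 = {s3, t3}
  B3 = {s1, t1}
s0 ∈ B0, t0 ∈ B0 → same block

bisimilar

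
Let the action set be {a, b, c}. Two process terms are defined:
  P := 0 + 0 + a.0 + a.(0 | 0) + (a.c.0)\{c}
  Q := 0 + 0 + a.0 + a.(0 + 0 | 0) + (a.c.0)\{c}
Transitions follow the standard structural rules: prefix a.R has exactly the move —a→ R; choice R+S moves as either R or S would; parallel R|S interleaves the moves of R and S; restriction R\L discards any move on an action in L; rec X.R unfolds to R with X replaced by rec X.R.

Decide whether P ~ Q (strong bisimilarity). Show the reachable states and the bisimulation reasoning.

bisimilar

Reachable graph of P (4 states):
  m0 = 0 + 0 + a.0 + a.(0 | 0) + (a.c.0)\{c} | ··a··> m1, ··a··> m2, ··a··> m3
  m1 = (c.0)\{c} | ∅
  m2 = 0 | ∅
  m3 = 0 | 0 | ∅
Reachable graph of Q (4 states):
  n0 = 0 + 0 + a.0 + a.(0 + 0 | 0) + (a.c.0)\{c} | ··a··> n1, ··a··> n2, ··a··> n3
  n1 = (c.0)\{c} | ∅
  n2 = 0 | ∅
  n3 = 0 + 0 | 0 | ∅
Partition-refinement fixed point:
  B0 = {m0, n0}
  B1 = {m1, m2, m3, n1, n2, n3}
m0 ∈ B0, n0 ∈ B0 → same block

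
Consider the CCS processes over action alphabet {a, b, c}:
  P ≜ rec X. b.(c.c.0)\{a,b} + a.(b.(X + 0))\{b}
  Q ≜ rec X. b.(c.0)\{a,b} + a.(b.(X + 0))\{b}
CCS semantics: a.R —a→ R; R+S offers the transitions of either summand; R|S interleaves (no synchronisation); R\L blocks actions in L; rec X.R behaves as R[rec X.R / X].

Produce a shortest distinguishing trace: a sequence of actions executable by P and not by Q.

bcc

P's transition system — 5 states:
  s0 = rec X. b.(c.c.0)\{a,b} + a.(b.(X + 0))\{b} → —a→ s1, —b→ s2
  s1 = (b.((rec X. b.(c.c.0)\{a,b} + a.(b.(X + 0))\{b}) + 0))\{b} → (no moves)
  s2 = (c.c.0)\{a,b} → —c→ s3
  s3 = (c.0)\{a,b} → —c→ s4
  s4 = 0\{a,b} → (no moves)
Q's transition system — 4 states:
  t0 = rec X. b.(c.0)\{a,b} + a.(b.(X + 0))\{b} → —a→ t1, —b→ t2
  t1 = (b.((rec X. b.(c.0)\{a,b} + a.(b.(X + 0))\{b}) + 0))\{b} → (no moves)
  t2 = (c.0)\{a,b} → —c→ t3
  t3 = 0\{a,b} → (no moves)
Executing bcc from P (initial set {s0}):
  step 1 (b): {s2}
  step 2 (c): {s3}
  step 3 (c): {s4}
  ✓ P
Executing bcc from Q (initial set {t0}):
  step 1 (b): {t2}
  step 2 (c): {t3}
  step 3 (c): ∅  — Q cannot continue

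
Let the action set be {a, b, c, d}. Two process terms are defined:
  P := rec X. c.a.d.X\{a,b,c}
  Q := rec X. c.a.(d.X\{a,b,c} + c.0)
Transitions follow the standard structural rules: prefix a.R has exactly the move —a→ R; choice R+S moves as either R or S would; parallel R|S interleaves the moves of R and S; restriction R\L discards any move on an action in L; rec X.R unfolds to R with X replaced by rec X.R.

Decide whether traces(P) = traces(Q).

trace-distinct — witness ⟨cac⟩

P's transition system — 4 states:
  p0 = rec X. c.a.d.X\{a,b,c} → --c--▸ p1
  p1 = a.d.(rec X. c.a.d.X\{a,b,c})\{a,b,c} → --a--▸ p2
  p2 = d.(rec X. c.a.d.X\{a,b,c})\{a,b,c} → --d--▸ p3
  p3 = (rec X. c.a.d.X\{a,b,c})\{a,b,c} → (no moves)
Q's transition system — 5 states:
  q0 = rec X. c.a.(d.X\{a,b,c} + c.0) → --c--▸ q1
  q1 = a.(d.(rec X. c.a.(d.X\{a,b,c} + c.0))\{a,b,c} + c.0) → --a--▸ q2
  q2 = d.(rec X. c.a.(d.X\{a,b,c} + c.0))\{a,b,c} + c.0 → --c--▸ q3, --d--▸ q4
  q3 = 0 → (no moves)
  q4 = (rec X. c.a.(d.X\{a,b,c} + c.0))\{a,b,c} → (no moves)
Executing cac from Q (initial set {q0}):
  [1] c ⇒ {q1}
  [2] a ⇒ {q2}
  [3] c ⇒ {q3}
  Q completes σ.
Executing cac from P (initial set {p0}):
  [1] c ⇒ {p1}
  [2] a ⇒ {p2}
  [3] c ⇒ ∅ (P stuck)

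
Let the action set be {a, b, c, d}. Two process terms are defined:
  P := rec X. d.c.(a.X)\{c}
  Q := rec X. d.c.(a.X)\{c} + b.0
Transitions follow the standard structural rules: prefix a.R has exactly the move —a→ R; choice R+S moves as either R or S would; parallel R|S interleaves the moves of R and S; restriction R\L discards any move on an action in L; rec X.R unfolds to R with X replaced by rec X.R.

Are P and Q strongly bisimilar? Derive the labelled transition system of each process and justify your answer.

P's transition system — 5 states:
  u0 = rec X. d.c.(a.X)\{c} has moves -d-> u1
  u1 = c.(a.(rec X. d.c.(a.X)\{c}))\{c} has moves -c-> u2
  u2 = (a.(rec X. d.c.(a.X)\{c}))\{c} has moves -a-> u3
  u3 = (rec X. d.c.(a.X)\{c})\{c} has moves -d-> u4
  u4 = (c.(a.(rec X. d.c.(a.X)\{c}))\{c})\{c} has moves stopped
Q's transition system — 7 states:
  v0 = rec X. d.c.(a.X)\{c} + b.0 has moves -b-> v1, -d-> v2
  v1 = 0 has moves stopped
  v2 = c.(a.(rec X. d.c.(a.X)\{c} + b.0))\{c} has moves -c-> v3
  v3 = (a.(rec X. d.c.(a.X)\{c} + b.0))\{c} has moves -a-> v4
  v4 = (rec X. d.c.(a.X)\{c} + b.0)\{c} has moves -b-> v5, -d-> v6
  v5 = 0\{c} has moves stopped
  v6 = (c.(a.(rec X. d.c.(a.X)\{c} + b.0))\{c})\{c} has moves stopped
Coarsest stable partition (strong bisimilarity classes):
  B0 = {u0}
  B1 = {u1}
  B2 = {u2}
  B3 = {u3}
  B4 = {u4, v1, v5, v6}
  B5 = {v0}
  B6 = {v2}
  B7 = {v3}
  B8 = {v4}
u0 ∈ B0, v0 ∈ B5 → different blocks

P ≁ Q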